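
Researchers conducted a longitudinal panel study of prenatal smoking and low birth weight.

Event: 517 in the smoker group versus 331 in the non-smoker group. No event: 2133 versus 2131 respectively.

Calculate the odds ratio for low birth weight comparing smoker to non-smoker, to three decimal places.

1.560

From the description: a = 517, b = 2133, c = 331, d = 2131.
OR = (a·d)/(b·c) = (517 × 2131) / (2133 × 331) = 1101727 / 706023 = 1.56047
The odds of low birth weight are about 1.56 times as high in the smoker group.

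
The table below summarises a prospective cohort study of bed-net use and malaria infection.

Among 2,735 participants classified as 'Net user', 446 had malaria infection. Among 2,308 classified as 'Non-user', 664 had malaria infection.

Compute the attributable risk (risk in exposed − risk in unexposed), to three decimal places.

From the description: a = 446, b = 2289, c = 664, d = 1644.
Risk in exposed = 446/2735 = 0.163071; risk in unexposed = 664/2308 = 0.287695.
Risk difference = 0.163071 − 0.287695 = -0.124624

-0.125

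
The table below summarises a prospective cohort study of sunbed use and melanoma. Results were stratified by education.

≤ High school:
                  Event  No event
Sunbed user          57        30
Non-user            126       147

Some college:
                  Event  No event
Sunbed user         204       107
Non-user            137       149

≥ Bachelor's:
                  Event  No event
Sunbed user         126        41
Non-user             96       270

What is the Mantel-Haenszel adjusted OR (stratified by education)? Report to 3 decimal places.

3.252

OR_MH = Σ(aᵢdᵢ/nᵢ) / Σ(bᵢcᵢ/nᵢ), where nᵢ is the stratum total.
Stratum 1 (≤ High school): n = 360; a·d/n = 57·147/360 = 23.2750; b·c/n = 30·126/360 = 10.5000
Stratum 2 (Some college): n = 597; a·d/n = 204·149/597 = 50.9146; b·c/n = 107·137/597 = 24.5544
Stratum 3 (≥ Bachelor's): n = 533; a·d/n = 126·270/533 = 63.8274; b·c/n = 41·96/533 = 7.3846
OR_MH = (23.2750 + 50.9146 + 63.8274) / (10.5000 + 24.5544 + 7.3846) = 138.0170 / 42.4391 = 3.25212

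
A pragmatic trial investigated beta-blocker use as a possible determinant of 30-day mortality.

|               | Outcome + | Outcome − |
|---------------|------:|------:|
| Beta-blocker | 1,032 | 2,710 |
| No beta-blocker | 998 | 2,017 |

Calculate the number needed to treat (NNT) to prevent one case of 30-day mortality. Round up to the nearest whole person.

19

Risk in treated group = 1032/3742 = 0.27579; risk in control = 998/3015 = 0.33101.
Absolute risk reduction = 0.33101 − 0.27579 = 0.05522
NNT = 1 / ARR = 1 / 0.05522 = 18.108 → round up → 19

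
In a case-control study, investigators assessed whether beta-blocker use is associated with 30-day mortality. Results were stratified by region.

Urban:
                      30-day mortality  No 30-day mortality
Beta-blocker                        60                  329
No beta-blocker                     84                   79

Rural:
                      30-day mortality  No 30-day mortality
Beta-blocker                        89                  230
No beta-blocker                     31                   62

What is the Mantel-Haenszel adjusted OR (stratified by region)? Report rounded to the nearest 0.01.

OR_MH = Σ(aᵢdᵢ/nᵢ) / Σ(bᵢcᵢ/nᵢ), where nᵢ is the stratum total.
Stratum 1 (Urban): n = 552; a·d/n = 60·79/552 = 8.5870; b·c/n = 329·84/552 = 50.0652
Stratum 2 (Rural): n = 412; a·d/n = 89·62/412 = 13.3932; b·c/n = 230·31/412 = 17.3058
OR_MH = (8.5870 + 13.3932) / (50.0652 + 17.3058) = 21.9802 / 67.3710 = 0.32626

0.33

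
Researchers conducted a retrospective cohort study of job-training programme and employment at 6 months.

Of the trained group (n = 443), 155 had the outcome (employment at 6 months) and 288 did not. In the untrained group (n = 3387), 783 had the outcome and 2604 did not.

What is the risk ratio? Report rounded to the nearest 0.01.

From the description: a = 155, b = 288, c = 783, d = 2604.
Risk in exposed = 155/443 = 0.34989; risk in unexposed = 783/3387 = 0.23118.
RR = 0.34989 / 0.23118 = 1.51350
The risk among the exposed is 1.51 times that among the unexposed.

1.51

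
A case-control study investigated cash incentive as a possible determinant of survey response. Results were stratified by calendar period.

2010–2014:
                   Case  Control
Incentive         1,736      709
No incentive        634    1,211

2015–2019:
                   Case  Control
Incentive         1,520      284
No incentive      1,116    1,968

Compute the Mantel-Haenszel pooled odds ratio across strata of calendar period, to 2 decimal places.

OR_MH = Σ(aᵢdᵢ/nᵢ) / Σ(bᵢcᵢ/nᵢ), where nᵢ is the stratum total.
Stratum 1 (2010–2014): n = 4290; a·d/n = 1736·1211/4290 = 490.0457; b·c/n = 709·634/4290 = 104.7800
Stratum 2 (2015–2019): n = 4888; a·d/n = 1520·1968/4888 = 611.9804; b·c/n = 284·1116/4888 = 64.8412
OR_MH = (490.0457 + 611.9804) / (104.7800 + 64.8412) = 1102.0260 / 169.6212 = 6.49698

6.50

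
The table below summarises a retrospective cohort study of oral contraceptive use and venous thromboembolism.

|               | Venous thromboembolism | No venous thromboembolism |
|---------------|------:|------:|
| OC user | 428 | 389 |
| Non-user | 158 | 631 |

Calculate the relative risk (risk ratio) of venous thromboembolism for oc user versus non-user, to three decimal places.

Cells: a = 428, b = 389, c = 158, d = 631.
Risk in exposed = 428/817 = 0.52387; risk in unexposed = 158/789 = 0.20025.
RR = 0.52387 / 0.20025 = 2.61602
The risk among the exposed is 2.62 times that among the unexposed.

2.616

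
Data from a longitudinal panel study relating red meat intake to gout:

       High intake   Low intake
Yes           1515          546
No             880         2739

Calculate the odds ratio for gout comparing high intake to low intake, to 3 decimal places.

8.636

Reading the table with exposure as columns: a = 1515 (High intake, case), b = 880 (High intake, non-case), c = 546 (Low intake, case), d = 2739.
OR = (a·d)/(b·c) = (1515 × 2739) / (880 × 546) = 4149585 / 480480 = 8.63633
The odds of gout are about 8.64 times as high in the high intake group.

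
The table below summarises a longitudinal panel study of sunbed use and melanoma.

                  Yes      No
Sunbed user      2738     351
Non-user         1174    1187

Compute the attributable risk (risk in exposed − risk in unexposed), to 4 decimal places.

Cells: a = 2738, b = 351, c = 1174, d = 1187.
Risk in exposed = 2738/3089 = 0.886371; risk in unexposed = 1174/2361 = 0.497247.
Risk difference = 0.886371 − 0.497247 = 0.389124

0.3891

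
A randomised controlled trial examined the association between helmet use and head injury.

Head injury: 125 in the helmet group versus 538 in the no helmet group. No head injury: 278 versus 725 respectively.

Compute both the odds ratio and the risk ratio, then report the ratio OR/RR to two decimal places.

From the description: a = 125, b = 278, c = 538, d = 725.
OR = (125·725)/(278·538) = 90625/149564 = 0.60593
Risk in exposed = 125/403 = 0.31017; risk in unexposed = 538/1263 = 0.42597; RR = 0.72816
OR/RR = 0.60593 / 0.72816 = 0.83214
The outcome is not rare, so the OR lies further from 1 than the RR.

0.83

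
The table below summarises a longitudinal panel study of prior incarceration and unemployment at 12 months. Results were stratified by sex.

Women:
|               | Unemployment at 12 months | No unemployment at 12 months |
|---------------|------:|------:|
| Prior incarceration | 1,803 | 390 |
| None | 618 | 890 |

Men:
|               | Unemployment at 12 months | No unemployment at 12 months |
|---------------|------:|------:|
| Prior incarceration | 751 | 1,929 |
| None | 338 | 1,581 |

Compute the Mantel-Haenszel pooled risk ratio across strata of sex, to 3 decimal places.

1.861

RR_MH = Σ(aᵢ·n₀ᵢ/nᵢ) / Σ(cᵢ·n₁ᵢ/nᵢ), with n₁ᵢ = aᵢ+bᵢ (exposed), n₀ᵢ = cᵢ+dᵢ (unexposed), nᵢ = n₁ᵢ+n₀ᵢ.
Stratum 1 (Women): n₁ = 2193, n₀ = 1508, n = 3701; a·n₀/n = 1803·1508/3701 = 734.6458; c·n₁/n = 618·2193/3701 = 366.1913
Stratum 2 (Men): n₁ = 2680, n₀ = 1919, n = 4599; a·n₀/n = 751·1919/4599 = 313.3657; c·n₁/n = 338·2680/4599 = 196.9646
RR_MH = (734.6458 + 313.3657) / (366.1913 + 196.9646) = 1048.0115 / 563.1559 = 1.86096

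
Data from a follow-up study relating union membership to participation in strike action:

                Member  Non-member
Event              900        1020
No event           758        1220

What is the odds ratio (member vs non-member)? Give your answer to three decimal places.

1.420

Reading the table with exposure as columns: a = 900 (Member, case), b = 758 (Member, non-case), c = 1020 (Non-member, case), d = 1220.
OR = (a·d)/(b·c) = (900 × 1220) / (758 × 1020) = 1098000 / 773160 = 1.42015
The odds of participation in strike action are about 1.42 times as high in the member group.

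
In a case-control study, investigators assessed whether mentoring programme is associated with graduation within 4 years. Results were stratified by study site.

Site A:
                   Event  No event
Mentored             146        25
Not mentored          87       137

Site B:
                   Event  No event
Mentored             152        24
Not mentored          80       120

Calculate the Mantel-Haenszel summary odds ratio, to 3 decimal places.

OR_MH = Σ(aᵢdᵢ/nᵢ) / Σ(bᵢcᵢ/nᵢ), where nᵢ is the stratum total.
Stratum 1 (Site A): n = 395; a·d/n = 146·137/395 = 50.6380; b·c/n = 25·87/395 = 5.5063
Stratum 2 (Site B): n = 376; a·d/n = 152·120/376 = 48.5106; b·c/n = 24·80/376 = 5.1064
OR_MH = (50.6380 + 48.5106) / (5.5063 + 5.1064) = 99.1486 / 10.6127 = 9.34244

9.342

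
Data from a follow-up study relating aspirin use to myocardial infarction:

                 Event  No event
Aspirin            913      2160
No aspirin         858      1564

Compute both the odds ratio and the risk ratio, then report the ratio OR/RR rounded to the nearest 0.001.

Cells: a = 913, b = 2160, c = 858, d = 1564.
OR = (913·1564)/(2160·858) = 1427932/1853280 = 0.77049
Risk in exposed = 913/3073 = 0.29710; risk in unexposed = 858/2422 = 0.35425; RR = 0.83868
OR/RR = 0.77049 / 0.83868 = 0.91870
The outcome is not rare, so the OR lies further from 1 than the RR.

0.919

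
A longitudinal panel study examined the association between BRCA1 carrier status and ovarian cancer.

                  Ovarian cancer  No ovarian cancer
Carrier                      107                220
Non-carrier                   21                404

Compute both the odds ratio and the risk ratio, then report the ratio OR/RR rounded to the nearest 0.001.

1.413

Cells: a = 107, b = 220, c = 21, d = 404.
OR = (107·404)/(220·21) = 43228/4620 = 9.35671
Risk in exposed = 107/327 = 0.32722; risk in unexposed = 21/425 = 0.04941; RR = 6.62225
OR/RR = 9.35671 / 6.62225 = 1.41292
The outcome is not rare, so the OR lies further from 1 than the RR.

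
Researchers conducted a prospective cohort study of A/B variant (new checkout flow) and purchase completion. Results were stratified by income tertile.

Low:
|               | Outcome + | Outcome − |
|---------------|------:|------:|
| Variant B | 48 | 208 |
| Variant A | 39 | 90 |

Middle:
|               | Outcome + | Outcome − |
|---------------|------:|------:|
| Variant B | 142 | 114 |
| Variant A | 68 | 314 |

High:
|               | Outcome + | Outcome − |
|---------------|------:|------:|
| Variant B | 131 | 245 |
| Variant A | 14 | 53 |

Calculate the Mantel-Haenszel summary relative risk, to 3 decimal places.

RR_MH = Σ(aᵢ·n₀ᵢ/nᵢ) / Σ(cᵢ·n₁ᵢ/nᵢ), with n₁ᵢ = aᵢ+bᵢ (exposed), n₀ᵢ = cᵢ+dᵢ (unexposed), nᵢ = n₁ᵢ+n₀ᵢ.
Stratum 1 (Low): n₁ = 256, n₀ = 129, n = 385; a·n₀/n = 48·129/385 = 16.0831; c·n₁/n = 39·256/385 = 25.9325
Stratum 2 (Middle): n₁ = 256, n₀ = 382, n = 638; a·n₀/n = 142·382/638 = 85.0219; c·n₁/n = 68·256/638 = 27.2853
Stratum 3 (High): n₁ = 376, n₀ = 67, n = 443; a·n₀/n = 131·67/443 = 19.8126; c·n₁/n = 14·376/443 = 11.8826
RR_MH = (16.0831 + 85.0219 + 19.8126) / (25.9325 + 27.2853 + 11.8826) = 120.9177 / 65.1004 = 1.85740

1.857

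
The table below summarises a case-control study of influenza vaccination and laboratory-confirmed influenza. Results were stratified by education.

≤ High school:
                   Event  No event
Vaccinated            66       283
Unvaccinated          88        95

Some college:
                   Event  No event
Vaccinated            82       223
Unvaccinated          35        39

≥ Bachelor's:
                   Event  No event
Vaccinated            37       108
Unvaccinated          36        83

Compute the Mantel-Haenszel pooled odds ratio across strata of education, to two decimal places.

0.39

OR_MH = Σ(aᵢdᵢ/nᵢ) / Σ(bᵢcᵢ/nᵢ), where nᵢ is the stratum total.
Stratum 1 (≤ High school): n = 532; a·d/n = 66·95/532 = 11.7857; b·c/n = 283·88/532 = 46.8120
Stratum 2 (Some college): n = 379; a·d/n = 82·39/379 = 8.4380; b·c/n = 223·35/379 = 20.5937
Stratum 3 (≥ Bachelor's): n = 264; a·d/n = 37·83/264 = 11.6326; b·c/n = 108·36/264 = 14.7273
OR_MH = (11.7857 + 8.4380 + 11.6326) / (46.8120 + 20.5937 + 14.7273) = 31.8563 / 82.1330 = 0.38786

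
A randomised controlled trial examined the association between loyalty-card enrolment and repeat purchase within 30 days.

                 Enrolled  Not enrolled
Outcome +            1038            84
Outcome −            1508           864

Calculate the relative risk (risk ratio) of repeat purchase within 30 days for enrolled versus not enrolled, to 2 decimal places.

Reading the table with exposure as columns: a = 1038 (Enrolled, case), b = 1508 (Enrolled, non-case), c = 84 (Not enrolled, case), d = 864.
Risk in exposed = 1038/2546 = 0.40770; risk in unexposed = 84/948 = 0.08861.
RR = 0.40770 / 0.08861 = 4.60117
The risk among the exposed is 4.60 times that among the unexposed.

4.60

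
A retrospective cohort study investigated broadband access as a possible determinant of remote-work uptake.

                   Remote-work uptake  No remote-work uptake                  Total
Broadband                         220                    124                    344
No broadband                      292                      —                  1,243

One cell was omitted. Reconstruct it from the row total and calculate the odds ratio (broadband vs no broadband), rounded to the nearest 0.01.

5.78

The missing cell is in the unexposed row: 1243 − 292 = 951.
So a = 220, b = 124, c = 292, d = 951.
OR = (a·d)/(b·c) = (220 × 951) / (124 × 292) = 209220 / 36208 = 5.77828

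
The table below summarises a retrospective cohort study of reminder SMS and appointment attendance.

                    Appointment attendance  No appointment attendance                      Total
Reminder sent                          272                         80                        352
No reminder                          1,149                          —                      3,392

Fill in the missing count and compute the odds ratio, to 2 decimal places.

The missing cell is in the unexposed row: 3392 − 1149 = 2243.
So a = 272, b = 80, c = 1149, d = 2243.
OR = (a·d)/(b·c) = (272 × 2243) / (80 × 1149) = 610096 / 91920 = 6.63725

6.64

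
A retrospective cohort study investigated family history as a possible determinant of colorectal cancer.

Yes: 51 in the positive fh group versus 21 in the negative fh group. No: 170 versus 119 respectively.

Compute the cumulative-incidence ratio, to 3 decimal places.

From the description: a = 51, b = 170, c = 21, d = 119.
Risk in exposed = 51/221 = 0.23077; risk in unexposed = 21/140 = 0.15000.
RR = 0.23077 / 0.15000 = 1.53846
The risk among the exposed is 1.54 times that among the unexposed.

1.538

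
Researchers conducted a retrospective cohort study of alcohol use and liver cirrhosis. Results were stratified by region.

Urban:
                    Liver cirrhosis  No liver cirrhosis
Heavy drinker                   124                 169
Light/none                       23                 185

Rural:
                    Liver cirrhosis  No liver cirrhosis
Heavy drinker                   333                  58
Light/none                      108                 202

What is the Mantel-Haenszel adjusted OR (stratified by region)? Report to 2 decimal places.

OR_MH = Σ(aᵢdᵢ/nᵢ) / Σ(bᵢcᵢ/nᵢ), where nᵢ is the stratum total.
Stratum 1 (Urban): n = 501; a·d/n = 124·185/501 = 45.7884; b·c/n = 169·23/501 = 7.7585
Stratum 2 (Rural): n = 701; a·d/n = 333·202/701 = 95.9572; b·c/n = 58·108/701 = 8.9358
OR_MH = (45.7884 + 95.9572) / (7.7585 + 8.9358) = 141.7456 / 16.6943 = 8.49067

8.49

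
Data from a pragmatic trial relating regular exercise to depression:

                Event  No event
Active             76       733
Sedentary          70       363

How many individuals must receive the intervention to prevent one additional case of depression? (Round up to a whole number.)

15

Risk in treated group = 76/809 = 0.09394; risk in control = 70/433 = 0.16166.
Absolute risk reduction = 0.16166 − 0.09394 = 0.06772
NNT = 1 / ARR = 1 / 0.06772 = 14.767 → round up → 15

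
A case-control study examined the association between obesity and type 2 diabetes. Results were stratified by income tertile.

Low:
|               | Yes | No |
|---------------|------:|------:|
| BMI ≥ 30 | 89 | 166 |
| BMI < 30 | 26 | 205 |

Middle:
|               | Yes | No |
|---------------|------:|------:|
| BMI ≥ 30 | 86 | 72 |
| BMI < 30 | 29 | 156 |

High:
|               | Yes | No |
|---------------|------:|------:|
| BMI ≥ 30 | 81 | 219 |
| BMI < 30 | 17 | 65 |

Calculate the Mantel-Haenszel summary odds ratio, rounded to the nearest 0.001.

OR_MH = Σ(aᵢdᵢ/nᵢ) / Σ(bᵢcᵢ/nᵢ), where nᵢ is the stratum total.
Stratum 1 (Low): n = 486; a·d/n = 89·205/486 = 37.5412; b·c/n = 166·26/486 = 8.8807
Stratum 2 (Middle): n = 343; a·d/n = 86·156/343 = 39.1137; b·c/n = 72·29/343 = 6.0875
Stratum 3 (High): n = 382; a·d/n = 81·65/382 = 13.7827; b·c/n = 219·17/382 = 9.7461
OR_MH = (37.5412 + 39.1137 + 13.7827) / (8.8807 + 6.0875 + 9.7461) = 90.4376 / 24.7142 = 3.65934

3.659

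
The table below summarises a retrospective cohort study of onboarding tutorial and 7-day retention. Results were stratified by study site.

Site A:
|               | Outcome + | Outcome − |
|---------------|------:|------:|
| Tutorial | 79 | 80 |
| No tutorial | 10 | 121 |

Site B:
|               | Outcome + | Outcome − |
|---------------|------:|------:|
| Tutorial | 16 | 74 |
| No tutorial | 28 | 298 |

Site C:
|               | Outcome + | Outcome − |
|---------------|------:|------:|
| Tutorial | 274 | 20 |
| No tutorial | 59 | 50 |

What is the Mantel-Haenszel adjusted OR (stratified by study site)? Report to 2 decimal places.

OR_MH = Σ(aᵢdᵢ/nᵢ) / Σ(bᵢcᵢ/nᵢ), where nᵢ is the stratum total.
Stratum 1 (Site A): n = 290; a·d/n = 79·121/290 = 32.9621; b·c/n = 80·10/290 = 2.7586
Stratum 2 (Site B): n = 416; a·d/n = 16·298/416 = 11.4615; b·c/n = 74·28/416 = 4.9808
Stratum 3 (Site C): n = 403; a·d/n = 274·50/403 = 33.9950; b·c/n = 20·59/403 = 2.9280
OR_MH = (32.9621 + 11.4615 + 33.9950) / (2.7586 + 4.9808 + 2.9280) = 78.4186 / 10.6674 = 7.35122

7.35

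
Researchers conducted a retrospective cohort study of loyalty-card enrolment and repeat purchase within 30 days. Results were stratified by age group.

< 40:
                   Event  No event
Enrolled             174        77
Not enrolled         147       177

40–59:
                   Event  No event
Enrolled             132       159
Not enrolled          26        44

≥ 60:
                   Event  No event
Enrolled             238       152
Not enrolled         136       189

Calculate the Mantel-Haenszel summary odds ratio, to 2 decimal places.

2.21

OR_MH = Σ(aᵢdᵢ/nᵢ) / Σ(bᵢcᵢ/nᵢ), where nᵢ is the stratum total.
Stratum 1 (< 40): n = 575; a·d/n = 174·177/575 = 53.5617; b·c/n = 77·147/575 = 19.6852
Stratum 2 (40–59): n = 361; a·d/n = 132·44/361 = 16.0886; b·c/n = 159·26/361 = 11.4515
Stratum 3 (≥ 60): n = 715; a·d/n = 238·189/715 = 62.9119; b·c/n = 152·136/715 = 28.9119
OR_MH = (53.5617 + 16.0886 + 62.9119) / (19.6852 + 11.4515 + 28.9119) = 132.5623 / 60.0486 = 2.20758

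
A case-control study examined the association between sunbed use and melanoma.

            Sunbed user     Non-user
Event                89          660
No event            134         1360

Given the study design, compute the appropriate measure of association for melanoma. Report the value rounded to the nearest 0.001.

Reading the table with exposure as columns: a = 89 (Sunbed user, case), b = 134 (Sunbed user, non-case), c = 660 (Non-user, case), d = 1360.
This is a case-control study: participants were sampled on outcome status, so risks in the source population cannot be estimated directly — relative risk is not valid here. The odds ratio is the appropriate measure.
OR = (a·d)/(b·c) = (89 × 1360) / (134 × 660) = 121040 / 88440 = 1.36861

1.369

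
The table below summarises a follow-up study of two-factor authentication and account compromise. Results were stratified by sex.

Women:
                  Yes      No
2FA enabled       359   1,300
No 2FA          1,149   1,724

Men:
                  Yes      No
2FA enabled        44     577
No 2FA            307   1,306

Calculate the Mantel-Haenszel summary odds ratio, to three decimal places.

OR_MH = Σ(aᵢdᵢ/nᵢ) / Σ(bᵢcᵢ/nᵢ), where nᵢ is the stratum total.
Stratum 1 (Women): n = 4532; a·d/n = 359·1724/4532 = 136.5658; b·c/n = 1300·1149/4532 = 329.5896
Stratum 2 (Men): n = 2234; a·d/n = 44·1306/2234 = 25.7225; b·c/n = 577·307/2234 = 79.2923
OR_MH = (136.5658 + 25.7225) / (329.5896 + 79.2923) = 162.2882 / 408.8819 = 0.39691

0.397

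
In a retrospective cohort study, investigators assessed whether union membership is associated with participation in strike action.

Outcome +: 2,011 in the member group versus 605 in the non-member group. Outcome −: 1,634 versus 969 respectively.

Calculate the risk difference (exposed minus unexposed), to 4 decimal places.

From the description: a = 2011, b = 1634, c = 605, d = 969.
Risk in exposed = 2011/3645 = 0.551715; risk in unexposed = 605/1574 = 0.384371.
Risk difference = 0.551715 − 0.384371 = 0.167344

0.1673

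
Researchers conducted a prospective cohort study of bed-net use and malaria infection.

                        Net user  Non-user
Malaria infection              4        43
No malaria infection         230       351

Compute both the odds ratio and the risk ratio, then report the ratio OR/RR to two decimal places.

Reading the table with exposure as columns: a = 4 (Net user, case), b = 230 (Net user, non-case), c = 43 (Non-user, case), d = 351.
OR = (4·351)/(230·43) = 1404/9890 = 0.14196
Risk in exposed = 4/234 = 0.01709; risk in unexposed = 43/394 = 0.10914; RR = 0.15663
OR/RR = 0.14196 / 0.15663 = 0.90636
The outcome is not rare, so the OR lies further from 1 than the RR.

0.91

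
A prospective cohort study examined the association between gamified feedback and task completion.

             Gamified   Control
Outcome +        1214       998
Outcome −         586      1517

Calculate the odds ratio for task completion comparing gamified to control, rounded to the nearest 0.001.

Reading the table with exposure as columns: a = 1214 (Gamified, case), b = 586 (Gamified, non-case), c = 998 (Control, case), d = 1517.
OR = (a·d)/(b·c) = (1214 × 1517) / (586 × 998) = 1841638 / 584828 = 3.14903
The odds of task completion are about 3.15 times as high in the gamified group.

3.149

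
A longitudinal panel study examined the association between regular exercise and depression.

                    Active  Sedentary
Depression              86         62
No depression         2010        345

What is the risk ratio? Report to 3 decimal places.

Reading the table with exposure as columns: a = 86 (Active, case), b = 2010 (Active, non-case), c = 62 (Sedentary, case), d = 345.
Risk in exposed = 86/2096 = 0.04103; risk in unexposed = 62/407 = 0.15233.
RR = 0.04103 / 0.15233 = 0.26935
The risk is 73% lower among the exposed than among the unexposed.

0.269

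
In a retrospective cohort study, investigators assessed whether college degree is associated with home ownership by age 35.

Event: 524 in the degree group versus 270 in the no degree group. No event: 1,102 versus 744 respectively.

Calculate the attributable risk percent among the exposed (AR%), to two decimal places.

From the description: a = 524, b = 1102, c = 270, d = 744.
Risk in exposed = 524/1626 = 0.32226; risk in unexposed = 270/1014 = 0.26627.
RR = 0.32226/0.26627 = 1.21028
AR% = (RR − 1)/RR × 100 = (1.21028 − 1)/1.21028 × 100 = 17.3743%

17.37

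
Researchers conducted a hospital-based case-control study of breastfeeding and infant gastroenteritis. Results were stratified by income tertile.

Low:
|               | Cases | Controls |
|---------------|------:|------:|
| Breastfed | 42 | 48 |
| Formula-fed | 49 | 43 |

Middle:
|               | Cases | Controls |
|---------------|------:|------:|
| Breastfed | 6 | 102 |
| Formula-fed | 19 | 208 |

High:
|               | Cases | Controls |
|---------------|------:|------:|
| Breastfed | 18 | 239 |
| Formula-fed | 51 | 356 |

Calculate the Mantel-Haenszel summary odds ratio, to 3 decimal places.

0.629

OR_MH = Σ(aᵢdᵢ/nᵢ) / Σ(bᵢcᵢ/nᵢ), where nᵢ is the stratum total.
Stratum 1 (Low): n = 182; a·d/n = 42·43/182 = 9.9231; b·c/n = 48·49/182 = 12.9231
Stratum 2 (Middle): n = 335; a·d/n = 6·208/335 = 3.7254; b·c/n = 102·19/335 = 5.7851
Stratum 3 (High): n = 664; a·d/n = 18·356/664 = 9.6506; b·c/n = 239·51/664 = 18.3569
OR_MH = (9.9231 + 3.7254 + 9.6506) / (12.9231 + 5.7851 + 18.3569) = 23.2991 / 37.0651 = 0.62860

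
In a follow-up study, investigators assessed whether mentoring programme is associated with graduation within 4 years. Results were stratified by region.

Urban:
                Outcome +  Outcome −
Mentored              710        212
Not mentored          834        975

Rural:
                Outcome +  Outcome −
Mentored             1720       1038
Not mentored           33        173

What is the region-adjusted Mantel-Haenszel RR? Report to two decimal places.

1.89

RR_MH = Σ(aᵢ·n₀ᵢ/nᵢ) / Σ(cᵢ·n₁ᵢ/nᵢ), with n₁ᵢ = aᵢ+bᵢ (exposed), n₀ᵢ = cᵢ+dᵢ (unexposed), nᵢ = n₁ᵢ+n₀ᵢ.
Stratum 1 (Urban): n₁ = 922, n₀ = 1809, n = 2731; a·n₀/n = 710·1809/2731 = 470.3003; c·n₁/n = 834·922/2731 = 281.5628
Stratum 2 (Rural): n₁ = 2758, n₀ = 206, n = 2964; a·n₀/n = 1720·206/2964 = 119.5412; c·n₁/n = 33·2758/2964 = 30.7065
RR_MH = (470.3003 + 119.5412) / (281.5628 + 30.7065) = 589.8414 / 312.2693 = 1.88889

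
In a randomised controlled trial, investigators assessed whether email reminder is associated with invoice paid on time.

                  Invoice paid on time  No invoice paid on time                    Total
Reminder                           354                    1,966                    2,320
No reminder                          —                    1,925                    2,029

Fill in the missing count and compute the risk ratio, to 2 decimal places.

2.98

The missing cell is in the unexposed row: 2029 − 1925 = 104.
So a = 354, b = 1966, c = 104, d = 1925.
RR = [a/(a+b)] / [c/(c+d)] = (354/2320) / (104/2029) = 0.15259/0.05126 = 2.97690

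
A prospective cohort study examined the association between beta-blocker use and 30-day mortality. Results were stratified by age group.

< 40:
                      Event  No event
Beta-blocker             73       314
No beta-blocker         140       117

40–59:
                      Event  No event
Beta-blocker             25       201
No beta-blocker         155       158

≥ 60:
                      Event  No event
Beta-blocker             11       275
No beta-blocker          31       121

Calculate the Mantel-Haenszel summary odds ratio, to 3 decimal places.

OR_MH = Σ(aᵢdᵢ/nᵢ) / Σ(bᵢcᵢ/nᵢ), where nᵢ is the stratum total.
Stratum 1 (< 40): n = 644; a·d/n = 73·117/644 = 13.2624; b·c/n = 314·140/644 = 68.2609
Stratum 2 (40–59): n = 539; a·d/n = 25·158/539 = 7.3284; b·c/n = 201·155/539 = 57.8015
Stratum 3 (≥ 60): n = 438; a·d/n = 11·121/438 = 3.0388; b·c/n = 275·31/438 = 19.4635
OR_MH = (13.2624 + 7.3284 + 3.0388) / (68.2609 + 57.8015 + 19.4635) = 23.6296 / 145.5258 = 0.16237

0.162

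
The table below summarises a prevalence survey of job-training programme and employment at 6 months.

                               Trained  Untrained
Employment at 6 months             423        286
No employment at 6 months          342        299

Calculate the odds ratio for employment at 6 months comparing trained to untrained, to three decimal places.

Reading the table with exposure as columns: a = 423 (Trained, case), b = 342 (Trained, non-case), c = 286 (Untrained, case), d = 299.
OR = (a·d)/(b·c) = (423 × 299) / (342 × 286) = 126477 / 97812 = 1.29306
The odds of employment at 6 months are about 1.29 times as high in the trained group.

1.293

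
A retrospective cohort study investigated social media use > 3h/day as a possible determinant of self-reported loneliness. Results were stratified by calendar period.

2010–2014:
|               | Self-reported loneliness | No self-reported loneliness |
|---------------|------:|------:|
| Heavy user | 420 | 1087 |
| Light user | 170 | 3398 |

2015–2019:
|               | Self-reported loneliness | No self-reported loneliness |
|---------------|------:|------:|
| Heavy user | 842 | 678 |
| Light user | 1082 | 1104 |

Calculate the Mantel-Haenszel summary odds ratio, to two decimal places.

OR_MH = Σ(aᵢdᵢ/nᵢ) / Σ(bᵢcᵢ/nᵢ), where nᵢ is the stratum total.
Stratum 1 (2010–2014): n = 5075; a·d/n = 420·3398/5075 = 281.2138; b·c/n = 1087·170/5075 = 36.4118
Stratum 2 (2015–2019): n = 3706; a·d/n = 842·1104/3706 = 250.8278; b·c/n = 678·1082/3706 = 197.9482
OR_MH = (281.2138 + 250.8278) / (36.4118 + 197.9482) = 532.0416 / 234.3600 = 2.27019

2.27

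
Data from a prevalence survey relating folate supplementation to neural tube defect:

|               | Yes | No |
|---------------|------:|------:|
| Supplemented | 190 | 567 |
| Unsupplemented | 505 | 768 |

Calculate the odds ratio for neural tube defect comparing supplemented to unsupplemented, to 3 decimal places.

Cells: a = 190, b = 567, c = 505, d = 768.
OR = (a·d)/(b·c) = (190 × 768) / (567 × 505) = 145920 / 286335 = 0.50961
Exposure is associated with lower odds of neural tube defect (OR = 0.51 < 1).

0.510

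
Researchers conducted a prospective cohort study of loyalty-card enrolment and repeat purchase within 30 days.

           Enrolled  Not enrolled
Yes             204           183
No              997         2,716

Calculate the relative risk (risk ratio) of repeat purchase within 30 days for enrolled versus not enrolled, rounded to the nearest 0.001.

Reading the table with exposure as columns: a = 204 (Enrolled, case), b = 997 (Enrolled, non-case), c = 183 (Not enrolled, case), d = 2716.
Risk in exposed = 204/1201 = 0.16986; risk in unexposed = 183/2899 = 0.06313.
RR = 0.16986 / 0.06313 = 2.69082
The risk among the exposed is 2.69 times that among the unexposed.

2.691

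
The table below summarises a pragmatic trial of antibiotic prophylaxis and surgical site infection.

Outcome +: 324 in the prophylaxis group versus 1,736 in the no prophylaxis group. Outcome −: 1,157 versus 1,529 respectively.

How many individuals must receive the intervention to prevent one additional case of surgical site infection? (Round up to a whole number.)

4

Risk in treated group = 324/1481 = 0.21877; risk in control = 1736/3265 = 0.53170.
Absolute risk reduction = 0.53170 − 0.21877 = 0.31293
NNT = 1 / ARR = 1 / 0.31293 = 3.196 → round up → 4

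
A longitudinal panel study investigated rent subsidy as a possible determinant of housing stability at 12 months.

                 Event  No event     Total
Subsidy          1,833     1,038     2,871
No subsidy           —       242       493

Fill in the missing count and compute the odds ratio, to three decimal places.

1.703

The missing cell is in the unexposed row: 493 − 242 = 251.
So a = 1833, b = 1038, c = 251, d = 242.
OR = (a·d)/(b·c) = (1833 × 242) / (1038 × 251) = 443586 / 260538 = 1.70258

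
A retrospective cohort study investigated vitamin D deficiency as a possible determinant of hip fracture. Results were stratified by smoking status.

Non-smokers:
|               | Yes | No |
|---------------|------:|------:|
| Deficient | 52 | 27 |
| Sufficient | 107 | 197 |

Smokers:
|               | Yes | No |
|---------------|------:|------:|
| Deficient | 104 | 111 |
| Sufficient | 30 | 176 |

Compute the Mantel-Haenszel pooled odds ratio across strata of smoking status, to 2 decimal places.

4.54

OR_MH = Σ(aᵢdᵢ/nᵢ) / Σ(bᵢcᵢ/nᵢ), where nᵢ is the stratum total.
Stratum 1 (Non-smokers): n = 383; a·d/n = 52·197/383 = 26.7467; b·c/n = 27·107/383 = 7.5431
Stratum 2 (Smokers): n = 421; a·d/n = 104·176/421 = 43.4774; b·c/n = 111·30/421 = 7.9097
OR_MH = (26.7467 + 43.4774) / (7.5431 + 7.9097) = 70.2242 / 15.4528 = 4.54442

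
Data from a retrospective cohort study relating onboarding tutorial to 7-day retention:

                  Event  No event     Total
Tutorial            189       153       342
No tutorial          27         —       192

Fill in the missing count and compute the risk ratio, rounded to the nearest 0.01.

3.93

The missing cell is in the unexposed row: 192 − 27 = 165.
So a = 189, b = 153, c = 27, d = 165.
RR = [a/(a+b)] / [c/(c+d)] = (189/342) / (27/192) = 0.55263/0.14062 = 3.92982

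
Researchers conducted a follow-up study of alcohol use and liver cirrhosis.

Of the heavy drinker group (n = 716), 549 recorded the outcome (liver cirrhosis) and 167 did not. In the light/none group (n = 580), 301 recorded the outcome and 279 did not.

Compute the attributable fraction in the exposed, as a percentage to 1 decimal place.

From the description: a = 549, b = 167, c = 301, d = 279.
Risk in exposed = 549/716 = 0.76676; risk in unexposed = 301/580 = 0.51897.
RR = 0.76676/0.51897 = 1.47748
AR% = (RR − 1)/RR × 100 = (1.47748 − 1)/1.47748 × 100 = 32.3171%

32.3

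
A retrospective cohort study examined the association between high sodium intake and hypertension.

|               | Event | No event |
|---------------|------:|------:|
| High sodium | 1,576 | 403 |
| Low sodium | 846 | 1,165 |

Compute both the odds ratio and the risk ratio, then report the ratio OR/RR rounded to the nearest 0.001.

Cells: a = 1576, b = 403, c = 846, d = 1165.
OR = (1576·1165)/(403·846) = 1836040/340938 = 5.38526
Risk in exposed = 1576/1979 = 0.79636; risk in unexposed = 846/2011 = 0.42069; RR = 1.89301
OR/RR = 5.38526 / 1.89301 = 2.84482
The outcome is not rare, so the OR lies further from 1 than the RR.

2.845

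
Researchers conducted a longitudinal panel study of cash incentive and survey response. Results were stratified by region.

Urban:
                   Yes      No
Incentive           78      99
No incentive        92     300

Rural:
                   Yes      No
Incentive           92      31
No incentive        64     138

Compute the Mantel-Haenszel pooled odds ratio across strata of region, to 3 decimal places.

OR_MH = Σ(aᵢdᵢ/nᵢ) / Σ(bᵢcᵢ/nᵢ), where nᵢ is the stratum total.
Stratum 1 (Urban): n = 569; a·d/n = 78·300/569 = 41.1248; b·c/n = 99·92/569 = 16.0070
Stratum 2 (Rural): n = 325; a·d/n = 92·138/325 = 39.0646; b·c/n = 31·64/325 = 6.1046
OR_MH = (41.1248 + 39.0646) / (16.0070 + 6.1046) = 80.1894 / 22.1116 = 3.62657

3.627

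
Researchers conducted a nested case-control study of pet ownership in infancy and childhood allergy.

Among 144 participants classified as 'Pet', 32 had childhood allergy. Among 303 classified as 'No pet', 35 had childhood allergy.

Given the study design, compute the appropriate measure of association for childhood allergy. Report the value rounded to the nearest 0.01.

2.19

From the description: a = 32, b = 112, c = 35, d = 268.
This is a nested case-control study: participants were sampled on outcome status, so risks in the source population cannot be estimated directly — relative risk is not valid here. The odds ratio is the appropriate measure.
OR = (a·d)/(b·c) = (32 × 268) / (112 × 35) = 8576 / 3920 = 2.18776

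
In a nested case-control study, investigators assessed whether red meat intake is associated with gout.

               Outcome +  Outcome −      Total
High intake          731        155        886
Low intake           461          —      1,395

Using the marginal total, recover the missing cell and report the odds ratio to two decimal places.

9.56

The missing cell is in the unexposed row: 1395 − 461 = 934.
So a = 731, b = 155, c = 461, d = 934.
OR = (a·d)/(b·c) = (731 × 934) / (155 × 461) = 682754 / 71455 = 9.55502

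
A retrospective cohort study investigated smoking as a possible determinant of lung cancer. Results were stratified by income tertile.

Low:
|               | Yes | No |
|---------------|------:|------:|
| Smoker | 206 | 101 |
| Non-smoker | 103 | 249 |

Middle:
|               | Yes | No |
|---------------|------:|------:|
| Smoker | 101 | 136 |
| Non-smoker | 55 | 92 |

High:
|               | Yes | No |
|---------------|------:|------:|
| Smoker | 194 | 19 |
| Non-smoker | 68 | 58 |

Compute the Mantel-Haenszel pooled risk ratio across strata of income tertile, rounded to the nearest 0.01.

RR_MH = Σ(aᵢ·n₀ᵢ/nᵢ) / Σ(cᵢ·n₁ᵢ/nᵢ), with n₁ᵢ = aᵢ+bᵢ (exposed), n₀ᵢ = cᵢ+dᵢ (unexposed), nᵢ = n₁ᵢ+n₀ᵢ.
Stratum 1 (Low): n₁ = 307, n₀ = 352, n = 659; a·n₀/n = 206·352/659 = 110.0334; c·n₁/n = 103·307/659 = 47.9833
Stratum 2 (Middle): n₁ = 237, n₀ = 147, n = 384; a·n₀/n = 101·147/384 = 38.6641; c·n₁/n = 55·237/384 = 33.9453
Stratum 3 (High): n₁ = 213, n₀ = 126, n = 339; a·n₀/n = 194·126/339 = 72.1062; c·n₁/n = 68·213/339 = 42.7257
RR_MH = (110.0334 + 38.6641 + 72.1062) / (47.9833 + 33.9453 + 42.7257) = 220.8036 / 124.6543 = 1.77133

1.77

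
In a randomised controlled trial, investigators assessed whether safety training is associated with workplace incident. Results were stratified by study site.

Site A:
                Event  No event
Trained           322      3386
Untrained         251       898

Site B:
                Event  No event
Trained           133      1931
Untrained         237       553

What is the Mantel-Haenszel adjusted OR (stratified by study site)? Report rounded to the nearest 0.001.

0.254

OR_MH = Σ(aᵢdᵢ/nᵢ) / Σ(bᵢcᵢ/nᵢ), where nᵢ is the stratum total.
Stratum 1 (Site A): n = 4857; a·d/n = 322·898/4857 = 59.5339; b·c/n = 3386·251/4857 = 174.9817
Stratum 2 (Site B): n = 2854; a·d/n = 133·553/2854 = 25.7705; b·c/n = 1931·237/2854 = 160.3528
OR_MH = (59.5339 + 25.7705) / (174.9817 + 160.3528) = 85.3044 / 335.3345 = 0.25439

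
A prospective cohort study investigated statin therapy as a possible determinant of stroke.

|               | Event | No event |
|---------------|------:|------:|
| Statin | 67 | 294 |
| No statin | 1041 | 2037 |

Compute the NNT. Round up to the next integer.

Risk in treated group = 67/361 = 0.18560; risk in control = 1041/3078 = 0.33821.
Absolute risk reduction = 0.33821 − 0.18560 = 0.15261
NNT = 1 / ARR = 1 / 0.15261 = 6.553 → round up → 7

7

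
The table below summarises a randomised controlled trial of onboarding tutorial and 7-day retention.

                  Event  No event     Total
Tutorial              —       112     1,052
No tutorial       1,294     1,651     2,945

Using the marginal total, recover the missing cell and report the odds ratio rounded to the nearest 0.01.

10.71

The missing cell is in the exposed row: 1052 − 112 = 940.
So a = 940, b = 112, c = 1294, d = 1651.
OR = (a·d)/(b·c) = (940 × 1651) / (112 × 1294) = 1551940 / 144928 = 10.70835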